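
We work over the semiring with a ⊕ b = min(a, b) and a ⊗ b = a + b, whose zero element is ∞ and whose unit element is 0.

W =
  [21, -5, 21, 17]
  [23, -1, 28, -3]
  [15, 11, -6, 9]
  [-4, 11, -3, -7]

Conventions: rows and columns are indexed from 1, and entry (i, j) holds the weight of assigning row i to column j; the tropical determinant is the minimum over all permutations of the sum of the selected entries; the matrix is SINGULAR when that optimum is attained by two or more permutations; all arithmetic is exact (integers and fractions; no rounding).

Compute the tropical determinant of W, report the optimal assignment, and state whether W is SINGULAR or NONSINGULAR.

σ = (1, 2, 3, 4): 21 + (-1) + (-6) + (-7) = 7
σ = (1, 2, 4, 3): 21 + (-1) + 9 + (-3) = 26
σ = (1, 3, 2, 4): 21 + 28 + 11 + (-7) = 53
σ = (1, 3, 4, 2): 21 + 28 + 9 + 11 = 69
σ = (1, 4, 2, 3): 21 + (-3) + 11 + (-3) = 26
σ = (1, 4, 3, 2): 21 + (-3) + (-6) + 11 = 23
σ = (2, 1, 3, 4): (-5) + 23 + (-6) + (-7) = 5
σ = (2, 1, 4, 3): (-5) + 23 + 9 + (-3) = 24
σ = (2, 3, 1, 4): (-5) + 28 + 15 + (-7) = 31
σ = (2, 3, 4, 1): (-5) + 28 + 9 + (-4) = 28
σ = (2, 4, 1, 3): (-5) + (-3) + 15 + (-3) = 4
σ = (2, 4, 3, 1): (-5) + (-3) + (-6) + (-4) = -18
σ = (3, 1, 2, 4): 21 + 23 + 11 + (-7) = 48
σ = (3, 1, 4, 2): 21 + 23 + 9 + 11 = 64
σ = (3, 2, 1, 4): 21 + (-1) + 15 + (-7) = 28
σ = (3, 2, 4, 1): 21 + (-1) + 9 + (-4) = 25
σ = (3, 4, 1, 2): 21 + (-3) + 15 + 11 = 44
σ = (3, 4, 2, 1): 21 + (-3) + 11 + (-4) = 25
σ = (4, 1, 2, 3): 17 + 23 + 11 + (-3) = 48
σ = (4, 1, 3, 2): 17 + 23 + (-6) + 11 = 45
σ = (4, 2, 1, 3): 17 + (-1) + 15 + (-3) = 28
σ = (4, 2, 3, 1): 17 + (-1) + (-6) + (-4) = 6
σ = (4, 3, 1, 2): 17 + 28 + 15 + 11 = 71
σ = (4, 3, 2, 1): 17 + 28 + 11 + (-4) = 52
Optimal value attained by: σ = (2, 4, 3, 1).
Answer: det⊕(W) = -18; verdict: NONSINGULAR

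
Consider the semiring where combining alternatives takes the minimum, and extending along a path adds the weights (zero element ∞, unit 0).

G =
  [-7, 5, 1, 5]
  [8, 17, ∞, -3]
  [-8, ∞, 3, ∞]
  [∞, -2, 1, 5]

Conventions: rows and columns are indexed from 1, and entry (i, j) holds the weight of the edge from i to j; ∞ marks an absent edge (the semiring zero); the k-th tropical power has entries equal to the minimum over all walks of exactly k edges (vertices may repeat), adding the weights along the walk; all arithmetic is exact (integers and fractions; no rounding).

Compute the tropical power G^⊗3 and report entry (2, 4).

G^⊗2:
  [-14, -2, -6, -2]
  [1, -5, -2, 2]
  [-15, -3, -7, -3]
  [-7, 3, 4, -5]
G^⊗3:
  [-21, -9, -13, -9]
  [-10, 0, 1, -8]
  [-22, -10, -14, -10]
  [-14, -7, -6, -2]
Key observation: the optimum is the walk 2->4->2->4, with weight (-3) + (-2) + (-3) = -8.
Optimal value attained by: walk 2->4->2->4.
Answer: (G^⊗3)[2][4] = -8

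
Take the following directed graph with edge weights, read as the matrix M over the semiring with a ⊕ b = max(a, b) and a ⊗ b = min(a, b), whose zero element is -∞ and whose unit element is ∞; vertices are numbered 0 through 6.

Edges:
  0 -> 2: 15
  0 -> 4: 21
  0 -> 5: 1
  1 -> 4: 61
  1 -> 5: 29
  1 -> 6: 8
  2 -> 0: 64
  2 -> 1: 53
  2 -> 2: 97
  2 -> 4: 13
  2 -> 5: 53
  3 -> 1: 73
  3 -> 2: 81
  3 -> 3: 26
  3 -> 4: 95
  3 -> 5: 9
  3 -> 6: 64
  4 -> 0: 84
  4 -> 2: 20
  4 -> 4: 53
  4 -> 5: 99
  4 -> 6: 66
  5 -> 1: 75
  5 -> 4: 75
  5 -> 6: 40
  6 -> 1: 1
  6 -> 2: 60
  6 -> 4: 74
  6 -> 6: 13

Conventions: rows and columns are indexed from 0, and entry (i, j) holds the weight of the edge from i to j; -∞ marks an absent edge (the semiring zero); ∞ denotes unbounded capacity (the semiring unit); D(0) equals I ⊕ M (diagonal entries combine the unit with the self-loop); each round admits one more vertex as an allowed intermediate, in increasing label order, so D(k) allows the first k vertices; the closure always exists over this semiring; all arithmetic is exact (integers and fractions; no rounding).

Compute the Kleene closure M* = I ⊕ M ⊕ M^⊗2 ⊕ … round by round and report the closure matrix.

D(0):
  [∞, -∞, 15, -∞, 21, 1, -∞]
  [-∞, ∞, -∞, -∞, 61, 29, 8]
  [64, 53, ∞, -∞, 13, 53, -∞]
  [-∞, 73, 81, ∞, 95, 9, 64]
  [84, -∞, 20, -∞, ∞, 99, 66]
  [-∞, 75, -∞, -∞, 75, ∞, 40]
  [-∞, 1, 60, -∞, 74, -∞, ∞]
D(1):
  [∞, -∞, 15, -∞, 21, 1, -∞]
  [-∞, ∞, -∞, -∞, 61, 29, 8]
  [64, 53, ∞, -∞, 21, 53, -∞]
  [-∞, 73, 81, ∞, 95, 9, 64]
  [84, -∞, 20, -∞, ∞, 99, 66]
  [-∞, 75, -∞, -∞, 75, ∞, 40]
  [-∞, 1, 60, -∞, 74, -∞, ∞]
D(2):
  [∞, -∞, 15, -∞, 21, 1, -∞]
  [-∞, ∞, -∞, -∞, 61, 29, 8]
  [64, 53, ∞, -∞, 53, 53, 8]
  [-∞, 73, 81, ∞, 95, 29, 64]
  [84, -∞, 20, -∞, ∞, 99, 66]
  [-∞, 75, -∞, -∞, 75, ∞, 40]
  [-∞, 1, 60, -∞, 74, 1, ∞]
D(3):
  [∞, 15, 15, -∞, 21, 15, 8]
  [-∞, ∞, -∞, -∞, 61, 29, 8]
  [64, 53, ∞, -∞, 53, 53, 8]
  [64, 73, 81, ∞, 95, 53, 64]
  [84, 20, 20, -∞, ∞, 99, 66]
  [-∞, 75, -∞, -∞, 75, ∞, 40]
  [60, 53, 60, -∞, 74, 53, ∞]
D(4):
  [∞, 15, 15, -∞, 21, 15, 8]
  [-∞, ∞, -∞, -∞, 61, 29, 8]
  [64, 53, ∞, -∞, 53, 53, 8]
  [64, 73, 81, ∞, 95, 53, 64]
  [84, 20, 20, -∞, ∞, 99, 66]
  [-∞, 75, -∞, -∞, 75, ∞, 40]
  [60, 53, 60, -∞, 74, 53, ∞]
D(5):
  [∞, 20, 20, -∞, 21, 21, 21]
  [61, ∞, 20, -∞, 61, 61, 61]
  [64, 53, ∞, -∞, 53, 53, 53]
  [84, 73, 81, ∞, 95, 95, 66]
  [84, 20, 20, -∞, ∞, 99, 66]
  [75, 75, 20, -∞, 75, ∞, 66]
  [74, 53, 60, -∞, 74, 74, ∞]
D(6):
  [∞, 21, 20, -∞, 21, 21, 21]
  [61, ∞, 20, -∞, 61, 61, 61]
  [64, 53, ∞, -∞, 53, 53, 53]
  [84, 75, 81, ∞, 95, 95, 66]
  [84, 75, 20, -∞, ∞, 99, 66]
  [75, 75, 20, -∞, 75, ∞, 66]
  [74, 74, 60, -∞, 74, 74, ∞]
D(7):
  [∞, 21, 21, -∞, 21, 21, 21]
  [61, ∞, 60, -∞, 61, 61, 61]
  [64, 53, ∞, -∞, 53, 53, 53]
  [84, 75, 81, ∞, 95, 95, 66]
  [84, 75, 60, -∞, ∞, 99, 66]
  [75, 75, 60, -∞, 75, ∞, 66]
  [74, 74, 60, -∞, 74, 74, ∞]
Answer: M* = [[∞, 21, 21, -∞, 21, 21, 21], [61, ∞, 60, -∞, 61, 61, 61], [64, 53, ∞, -∞, 53, 53, 53], [84, 75, 81, ∞, 95, 95, 66], [84, 75, 60, -∞, ∞, 99, 66], [75, 75, 60, -∞, 75, ∞, 66], [74, 74, 60, -∞, 74, 74, ∞]]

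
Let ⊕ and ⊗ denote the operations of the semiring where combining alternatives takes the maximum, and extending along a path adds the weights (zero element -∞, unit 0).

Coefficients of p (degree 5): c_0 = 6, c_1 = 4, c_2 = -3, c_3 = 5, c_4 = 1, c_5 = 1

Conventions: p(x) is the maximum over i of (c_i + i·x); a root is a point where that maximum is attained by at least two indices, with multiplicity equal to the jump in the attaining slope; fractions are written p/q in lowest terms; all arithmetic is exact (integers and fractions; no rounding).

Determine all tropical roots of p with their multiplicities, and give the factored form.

hull edge (i=0, c=6) to (i=3, c=5): slope -1/3, span 3
hull edge (i=3, c=5) to (i=5, c=1): slope -2, span 2
Factored form: p(x) = 1 ⊗ (x ⊕ 1/3) ⊗ (x ⊕ 1/3) ⊗ (x ⊕ 1/3) ⊗ (x ⊕ 2) ⊗ (x ⊕ 2)
Answer: roots = 1/3 (mult 3), 2 (mult 2)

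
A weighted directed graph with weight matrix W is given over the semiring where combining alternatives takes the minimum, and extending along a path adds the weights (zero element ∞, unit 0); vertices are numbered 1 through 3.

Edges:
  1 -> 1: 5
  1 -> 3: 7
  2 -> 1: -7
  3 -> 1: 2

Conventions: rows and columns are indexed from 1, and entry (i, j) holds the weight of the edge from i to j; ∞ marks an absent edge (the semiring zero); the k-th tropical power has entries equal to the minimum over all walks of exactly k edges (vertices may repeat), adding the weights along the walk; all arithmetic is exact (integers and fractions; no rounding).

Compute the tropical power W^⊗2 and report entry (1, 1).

W^⊗2:
  [9, ∞, 12]
  [-2, ∞, 0]
  [7, ∞, 9]
Key observation: the optimum is the walk 1->3->1, with weight 7 + 2 = 9.
Optimal value attained by: walk 1->3->1.
Answer: (W^⊗2)[1][1] = 9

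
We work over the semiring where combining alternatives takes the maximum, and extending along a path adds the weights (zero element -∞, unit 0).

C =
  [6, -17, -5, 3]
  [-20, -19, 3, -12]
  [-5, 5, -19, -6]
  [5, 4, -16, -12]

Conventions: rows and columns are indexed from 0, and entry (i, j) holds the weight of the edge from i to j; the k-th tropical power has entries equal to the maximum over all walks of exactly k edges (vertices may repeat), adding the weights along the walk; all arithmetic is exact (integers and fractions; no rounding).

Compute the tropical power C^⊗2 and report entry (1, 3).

C^⊗2:
  [12, 7, 1, 9]
  [-2, 8, -16, -3]
  [1, -2, 8, -2]
  [11, -8, 7, 8]
Key observation: the optimum is the walk 1->2->3, with weight 3 + (-6) = -3.
Optimal value attained by: walk 1->2->3.
Answer: (C^⊗2)[1][3] = -3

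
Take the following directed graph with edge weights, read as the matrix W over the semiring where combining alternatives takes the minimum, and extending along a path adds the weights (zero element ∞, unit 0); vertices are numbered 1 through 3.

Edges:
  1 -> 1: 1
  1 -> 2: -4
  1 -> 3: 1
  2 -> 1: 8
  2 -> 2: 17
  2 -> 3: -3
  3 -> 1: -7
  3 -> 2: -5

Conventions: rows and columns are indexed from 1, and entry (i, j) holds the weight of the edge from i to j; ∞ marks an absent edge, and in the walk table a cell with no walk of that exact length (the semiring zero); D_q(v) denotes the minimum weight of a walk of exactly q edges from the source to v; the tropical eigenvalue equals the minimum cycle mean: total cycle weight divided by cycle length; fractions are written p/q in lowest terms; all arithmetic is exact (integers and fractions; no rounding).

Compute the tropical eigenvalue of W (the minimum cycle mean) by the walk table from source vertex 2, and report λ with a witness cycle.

q=0: [∞, 0, ∞]
q=1: [8, 17, -3]
q=2: [-10, -8, 9]
q=3: [-9, -14, -11]
Optimal cycle mean attained by: cycle 1->2->3->1, total (-4) + (-3) + (-7), length 3.
Answer: λ = -14/3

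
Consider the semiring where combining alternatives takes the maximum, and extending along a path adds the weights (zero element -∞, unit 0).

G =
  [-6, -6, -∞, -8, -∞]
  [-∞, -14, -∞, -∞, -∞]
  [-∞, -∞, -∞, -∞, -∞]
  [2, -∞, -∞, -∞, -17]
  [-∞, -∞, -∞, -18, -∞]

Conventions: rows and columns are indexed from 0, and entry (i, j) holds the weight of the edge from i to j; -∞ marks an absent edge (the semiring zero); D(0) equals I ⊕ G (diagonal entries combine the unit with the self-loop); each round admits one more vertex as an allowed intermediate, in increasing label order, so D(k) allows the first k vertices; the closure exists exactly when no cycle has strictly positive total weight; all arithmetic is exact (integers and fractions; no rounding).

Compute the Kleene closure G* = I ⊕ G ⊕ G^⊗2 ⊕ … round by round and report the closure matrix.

D(0):
  [0, -6, -∞, -8, -∞]
  [-∞, 0, -∞, -∞, -∞]
  [-∞, -∞, 0, -∞, -∞]
  [2, -∞, -∞, 0, -17]
  [-∞, -∞, -∞, -18, 0]
D(1):
  [0, -6, -∞, -8, -∞]
  [-∞, 0, -∞, -∞, -∞]
  [-∞, -∞, 0, -∞, -∞]
  [2, -4, -∞, 0, -17]
  [-∞, -∞, -∞, -18, 0]
D(2):
  [0, -6, -∞, -8, -∞]
  [-∞, 0, -∞, -∞, -∞]
  [-∞, -∞, 0, -∞, -∞]
  [2, -4, -∞, 0, -17]
  [-∞, -∞, -∞, -18, 0]
D(3):
  [0, -6, -∞, -8, -∞]
  [-∞, 0, -∞, -∞, -∞]
  [-∞, -∞, 0, -∞, -∞]
  [2, -4, -∞, 0, -17]
  [-∞, -∞, -∞, -18, 0]
D(4):
  [0, -6, -∞, -8, -25]
  [-∞, 0, -∞, -∞, -∞]
  [-∞, -∞, 0, -∞, -∞]
  [2, -4, -∞, 0, -17]
  [-16, -22, -∞, -18, 0]
D(5):
  [0, -6, -∞, -8, -25]
  [-∞, 0, -∞, -∞, -∞]
  [-∞, -∞, 0, -∞, -∞]
  [2, -4, -∞, 0, -17]
  [-16, -22, -∞, -18, 0]
Answer: G* = [[0, -6, -∞, -8, -25], [-∞, 0, -∞, -∞, -∞], [-∞, -∞, 0, -∞, -∞], [2, -4, -∞, 0, -17], [-16, -22, -∞, -18, 0]]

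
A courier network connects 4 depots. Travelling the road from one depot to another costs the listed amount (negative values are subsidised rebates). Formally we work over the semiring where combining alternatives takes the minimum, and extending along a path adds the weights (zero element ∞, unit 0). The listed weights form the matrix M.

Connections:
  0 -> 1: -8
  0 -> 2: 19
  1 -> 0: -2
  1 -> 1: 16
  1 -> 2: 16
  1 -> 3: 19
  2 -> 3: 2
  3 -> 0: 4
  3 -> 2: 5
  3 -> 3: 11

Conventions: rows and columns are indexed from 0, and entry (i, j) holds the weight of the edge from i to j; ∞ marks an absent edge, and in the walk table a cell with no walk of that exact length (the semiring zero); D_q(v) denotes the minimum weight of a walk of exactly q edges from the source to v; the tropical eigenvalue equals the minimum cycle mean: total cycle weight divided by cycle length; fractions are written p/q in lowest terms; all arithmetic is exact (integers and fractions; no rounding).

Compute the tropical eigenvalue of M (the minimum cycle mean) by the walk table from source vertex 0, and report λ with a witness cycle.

q=0: [0, ∞, ∞, ∞]
q=1: [∞, -8, 19, ∞]
q=2: [-10, 8, 8, 11]
q=3: [6, -18, 9, 10]
q=4: [-20, -2, -2, 1]
Optimal cycle mean attained by: cycle 0->1->0, total (-8) + (-2), length 2.
Answer: λ = -5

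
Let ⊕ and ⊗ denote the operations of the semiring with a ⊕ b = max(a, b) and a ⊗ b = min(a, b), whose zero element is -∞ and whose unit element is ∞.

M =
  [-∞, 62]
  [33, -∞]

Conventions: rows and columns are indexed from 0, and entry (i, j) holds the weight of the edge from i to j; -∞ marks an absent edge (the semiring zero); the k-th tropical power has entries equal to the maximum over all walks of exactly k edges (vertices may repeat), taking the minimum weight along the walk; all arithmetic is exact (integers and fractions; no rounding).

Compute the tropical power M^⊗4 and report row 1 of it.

M^⊗2:
  [33, -∞]
  [-∞, 33]
M^⊗3:
  [-∞, 33]
  [33, -∞]
M^⊗4:
  [33, -∞]
  [-∞, 33]
Answer: row 1 of M^⊗4 = [-∞, 33]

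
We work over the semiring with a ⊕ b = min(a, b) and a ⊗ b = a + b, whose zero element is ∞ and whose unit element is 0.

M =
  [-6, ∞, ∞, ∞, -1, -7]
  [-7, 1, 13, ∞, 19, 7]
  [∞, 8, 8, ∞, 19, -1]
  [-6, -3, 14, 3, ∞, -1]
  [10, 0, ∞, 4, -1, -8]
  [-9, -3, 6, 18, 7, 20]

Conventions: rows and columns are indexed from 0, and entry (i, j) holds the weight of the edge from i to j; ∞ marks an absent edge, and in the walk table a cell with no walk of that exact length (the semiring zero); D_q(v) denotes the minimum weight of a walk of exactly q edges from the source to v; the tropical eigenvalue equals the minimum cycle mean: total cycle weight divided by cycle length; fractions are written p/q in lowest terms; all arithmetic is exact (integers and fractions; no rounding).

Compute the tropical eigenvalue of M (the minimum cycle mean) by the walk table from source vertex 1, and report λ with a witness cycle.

q=0: [∞, 0, ∞, ∞, ∞, ∞]
q=1: [-7, 1, 13, ∞, 19, 7]
q=2: [-13, 2, 13, 23, -8, -14]
q=3: [-23, -17, -8, -4, -14, -20]
q=4: [-29, -23, -14, -10, -24, -30]
q=5: [-39, -33, -24, -20, -30, -36]
q=6: [-45, -39, -30, -26, -40, -46]
Optimal cycle mean attained by: cycle 0->5->0, total (-7) + (-9), length 2.
Answer: λ = -8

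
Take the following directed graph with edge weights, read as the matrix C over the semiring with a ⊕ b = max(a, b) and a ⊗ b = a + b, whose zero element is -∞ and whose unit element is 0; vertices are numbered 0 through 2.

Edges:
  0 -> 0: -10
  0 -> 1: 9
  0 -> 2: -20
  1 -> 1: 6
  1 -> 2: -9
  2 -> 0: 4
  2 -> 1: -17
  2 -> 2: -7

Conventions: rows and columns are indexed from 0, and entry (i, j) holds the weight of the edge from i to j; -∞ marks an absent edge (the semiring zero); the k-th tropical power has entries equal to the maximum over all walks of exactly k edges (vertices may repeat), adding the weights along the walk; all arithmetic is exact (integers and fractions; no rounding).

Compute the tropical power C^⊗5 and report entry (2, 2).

C^⊗2:
  [-16, 15, 0]
  [-5, 12, -3]
  [-3, 13, -14]
C^⊗3:
  [4, 21, 6]
  [1, 18, 3]
  [-10, 19, 4]
C^⊗4:
  [10, 27, 12]
  [7, 24, 9]
  [8, 25, 10]
C^⊗5:
  [16, 33, 18]
  [13, 30, 15]
  [14, 31, 16]
Key observation: the optimum is the walk 2->0->1->1->1->2, with weight 4 + 9 + 6 + 6 + (-9) = 16.
Optimal value attained by: walk 2->0->1->1->1->2.
Answer: (C^⊗5)[2][2] = 16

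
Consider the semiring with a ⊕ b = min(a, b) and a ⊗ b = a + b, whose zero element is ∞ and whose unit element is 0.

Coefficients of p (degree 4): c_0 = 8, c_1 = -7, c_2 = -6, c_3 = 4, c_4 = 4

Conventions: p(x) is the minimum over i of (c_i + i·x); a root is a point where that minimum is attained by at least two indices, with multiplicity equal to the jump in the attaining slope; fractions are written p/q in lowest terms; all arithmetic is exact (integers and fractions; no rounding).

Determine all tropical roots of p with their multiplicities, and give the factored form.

hull edge (i=0, c=8) to (i=1, c=-7): slope -15, span 1
hull edge (i=1, c=-7) to (i=2, c=-6): slope 1, span 1
hull edge (i=2, c=-6) to (i=4, c=4): slope 5, span 2
Factored form: p(x) = 4 ⊗ (x ⊕ (-5)) ⊗ (x ⊕ (-5)) ⊗ (x ⊕ (-1)) ⊗ (x ⊕ 15)
Answer: roots = -5 (mult 2), -1 (mult 1), 15 (mult 1)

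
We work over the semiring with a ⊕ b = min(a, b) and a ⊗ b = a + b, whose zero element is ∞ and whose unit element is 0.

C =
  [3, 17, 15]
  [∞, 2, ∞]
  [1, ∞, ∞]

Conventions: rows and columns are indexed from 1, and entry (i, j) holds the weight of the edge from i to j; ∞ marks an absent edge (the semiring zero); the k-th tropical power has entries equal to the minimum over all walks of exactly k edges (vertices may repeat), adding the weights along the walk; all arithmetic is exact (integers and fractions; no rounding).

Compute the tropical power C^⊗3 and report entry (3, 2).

C^⊗2:
  [6, 19, 18]
  [∞, 4, ∞]
  [4, 18, 16]
C^⊗3:
  [9, 21, 21]
  [∞, 6, ∞]
  [7, 20, 19]
Key observation: the optimum is the walk 3->1->2->2, with weight 1 + 17 + 2 = 20.
Optimal value attained by: walk 3->1->2->2.
Answer: (C^⊗3)[3][2] = 20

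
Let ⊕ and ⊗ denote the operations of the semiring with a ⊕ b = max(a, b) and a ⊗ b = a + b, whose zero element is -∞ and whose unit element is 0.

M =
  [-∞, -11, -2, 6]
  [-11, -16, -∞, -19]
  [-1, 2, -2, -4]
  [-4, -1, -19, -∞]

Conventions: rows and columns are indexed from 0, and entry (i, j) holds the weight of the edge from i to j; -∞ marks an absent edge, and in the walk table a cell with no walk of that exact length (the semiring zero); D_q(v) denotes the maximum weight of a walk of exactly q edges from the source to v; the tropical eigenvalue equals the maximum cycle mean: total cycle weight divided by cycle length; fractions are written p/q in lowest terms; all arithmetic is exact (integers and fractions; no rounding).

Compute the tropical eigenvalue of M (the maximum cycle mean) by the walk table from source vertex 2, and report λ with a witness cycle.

q=0: [-∞, -∞, 0, -∞]
q=1: [-1, 2, -2, -4]
q=2: [-3, 0, -3, 5]
q=3: [1, 4, -5, 3]
q=4: [-1, 2, -1, 7]
Optimal cycle mean attained by: cycle 0->3->0, total 6 + (-4), length 2.
Answer: λ = 1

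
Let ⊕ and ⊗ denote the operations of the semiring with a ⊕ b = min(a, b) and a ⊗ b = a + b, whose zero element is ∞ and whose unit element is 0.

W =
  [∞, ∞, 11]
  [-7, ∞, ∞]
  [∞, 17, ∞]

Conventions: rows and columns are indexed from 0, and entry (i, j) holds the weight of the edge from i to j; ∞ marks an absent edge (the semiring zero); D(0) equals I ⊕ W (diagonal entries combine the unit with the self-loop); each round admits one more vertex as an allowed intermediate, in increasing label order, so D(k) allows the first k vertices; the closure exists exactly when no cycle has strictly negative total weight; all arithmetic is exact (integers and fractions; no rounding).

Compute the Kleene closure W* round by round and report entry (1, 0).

D(0):
  [0, ∞, 11]
  [-7, 0, ∞]
  [∞, 17, 0]
D(1):
  [0, ∞, 11]
  [-7, 0, 4]
  [∞, 17, 0]
D(2):
  [0, ∞, 11]
  [-7, 0, 4]
  [10, 17, 0]
D(3):
  [0, 28, 11]
  [-7, 0, 4]
  [10, 17, 0]
Answer: W*[1][0] = -7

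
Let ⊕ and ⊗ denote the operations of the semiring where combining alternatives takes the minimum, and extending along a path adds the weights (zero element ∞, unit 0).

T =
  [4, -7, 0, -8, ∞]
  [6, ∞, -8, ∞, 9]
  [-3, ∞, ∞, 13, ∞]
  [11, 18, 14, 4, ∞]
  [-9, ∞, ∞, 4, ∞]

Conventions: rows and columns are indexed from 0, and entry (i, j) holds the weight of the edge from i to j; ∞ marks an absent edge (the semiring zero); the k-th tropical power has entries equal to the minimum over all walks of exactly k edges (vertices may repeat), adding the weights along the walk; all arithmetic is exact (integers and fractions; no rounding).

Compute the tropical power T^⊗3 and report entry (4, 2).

T^⊗2:
  [-3, -3, -15, -4, 2]
  [-11, -1, 6, -2, ∞]
  [1, -10, -3, -11, ∞]
  [11, 4, 10, 3, 27]
  [-5, -16, -9, -17, ∞]
T^⊗3:
  [-18, -10, -11, -11, 6]
  [-7, -18, -11, -19, 8]
  [-6, -6, -18, -7, -1]
  [7, 4, -4, 3, 13]
  [-12, -12, -24, -13, -7]
Key observation: the optimum is the walk 4->0->1->2, with weight (-9) + (-7) + (-8) = -24.
Optimal value attained by: walk 4->0->1->2.
Answer: (T^⊗3)[4][2] = -24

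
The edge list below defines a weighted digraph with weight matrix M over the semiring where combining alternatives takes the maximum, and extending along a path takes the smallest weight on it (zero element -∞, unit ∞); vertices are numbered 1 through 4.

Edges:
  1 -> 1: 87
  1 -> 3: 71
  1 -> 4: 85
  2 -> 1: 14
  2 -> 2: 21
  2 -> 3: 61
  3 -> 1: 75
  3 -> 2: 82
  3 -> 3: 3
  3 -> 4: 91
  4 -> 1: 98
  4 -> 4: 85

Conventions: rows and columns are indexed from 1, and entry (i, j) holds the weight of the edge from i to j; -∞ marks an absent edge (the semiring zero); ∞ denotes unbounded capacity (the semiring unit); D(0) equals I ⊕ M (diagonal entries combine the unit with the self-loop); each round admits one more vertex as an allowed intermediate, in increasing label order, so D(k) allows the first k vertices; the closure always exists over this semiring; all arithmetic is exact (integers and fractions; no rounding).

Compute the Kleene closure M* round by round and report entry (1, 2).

D(0):
  [∞, -∞, 71, 85]
  [14, ∞, 61, -∞]
  [75, 82, ∞, 91]
  [98, -∞, -∞, ∞]
D(1):
  [∞, -∞, 71, 85]
  [14, ∞, 61, 14]
  [75, 82, ∞, 91]
  [98, -∞, 71, ∞]
D(2):
  [∞, -∞, 71, 85]
  [14, ∞, 61, 14]
  [75, 82, ∞, 91]
  [98, -∞, 71, ∞]
D(3):
  [∞, 71, 71, 85]
  [61, ∞, 61, 61]
  [75, 82, ∞, 91]
  [98, 71, 71, ∞]
D(4):
  [∞, 71, 71, 85]
  [61, ∞, 61, 61]
  [91, 82, ∞, 91]
  [98, 71, 71, ∞]
Answer: M*[1][2] = 71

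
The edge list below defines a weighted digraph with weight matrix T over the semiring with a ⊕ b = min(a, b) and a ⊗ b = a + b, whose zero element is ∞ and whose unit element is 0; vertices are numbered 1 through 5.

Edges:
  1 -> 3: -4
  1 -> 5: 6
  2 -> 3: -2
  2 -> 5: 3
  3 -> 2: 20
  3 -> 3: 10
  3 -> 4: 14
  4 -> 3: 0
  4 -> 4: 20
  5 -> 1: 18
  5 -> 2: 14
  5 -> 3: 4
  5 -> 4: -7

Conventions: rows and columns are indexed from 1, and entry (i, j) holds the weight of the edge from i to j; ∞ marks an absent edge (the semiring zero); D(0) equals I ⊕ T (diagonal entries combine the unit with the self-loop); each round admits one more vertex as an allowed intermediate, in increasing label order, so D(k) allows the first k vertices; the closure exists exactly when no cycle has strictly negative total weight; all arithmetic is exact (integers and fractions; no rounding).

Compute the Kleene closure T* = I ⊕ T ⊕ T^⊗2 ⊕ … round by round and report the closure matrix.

D(0):
  [0, ∞, -4, ∞, 6]
  [∞, 0, -2, ∞, 3]
  [∞, 20, 0, 14, ∞]
  [∞, ∞, 0, 0, ∞]
  [18, 14, 4, -7, 0]
D(1):
  [0, ∞, -4, ∞, 6]
  [∞, 0, -2, ∞, 3]
  [∞, 20, 0, 14, ∞]
  [∞, ∞, 0, 0, ∞]
  [18, 14, 4, -7, 0]
D(2):
  [0, ∞, -4, ∞, 6]
  [∞, 0, -2, ∞, 3]
  [∞, 20, 0, 14, 23]
  [∞, ∞, 0, 0, ∞]
  [18, 14, 4, -7, 0]
D(3):
  [0, 16, -4, 10, 6]
  [∞, 0, -2, 12, 3]
  [∞, 20, 0, 14, 23]
  [∞, 20, 0, 0, 23]
  [18, 14, 4, -7, 0]
D(4):
  [0, 16, -4, 10, 6]
  [∞, 0, -2, 12, 3]
  [∞, 20, 0, 14, 23]
  [∞, 20, 0, 0, 23]
  [18, 13, -7, -7, 0]
D(5):
  [0, 16, -4, -1, 6]
  [21, 0, -4, -4, 3]
  [41, 20, 0, 14, 23]
  [41, 20, 0, 0, 23]
  [18, 13, -7, -7, 0]
Answer: T* = [[0, 16, -4, -1, 6], [21, 0, -4, -4, 3], [41, 20, 0, 14, 23], [41, 20, 0, 0, 23], [18, 13, -7, -7, 0]]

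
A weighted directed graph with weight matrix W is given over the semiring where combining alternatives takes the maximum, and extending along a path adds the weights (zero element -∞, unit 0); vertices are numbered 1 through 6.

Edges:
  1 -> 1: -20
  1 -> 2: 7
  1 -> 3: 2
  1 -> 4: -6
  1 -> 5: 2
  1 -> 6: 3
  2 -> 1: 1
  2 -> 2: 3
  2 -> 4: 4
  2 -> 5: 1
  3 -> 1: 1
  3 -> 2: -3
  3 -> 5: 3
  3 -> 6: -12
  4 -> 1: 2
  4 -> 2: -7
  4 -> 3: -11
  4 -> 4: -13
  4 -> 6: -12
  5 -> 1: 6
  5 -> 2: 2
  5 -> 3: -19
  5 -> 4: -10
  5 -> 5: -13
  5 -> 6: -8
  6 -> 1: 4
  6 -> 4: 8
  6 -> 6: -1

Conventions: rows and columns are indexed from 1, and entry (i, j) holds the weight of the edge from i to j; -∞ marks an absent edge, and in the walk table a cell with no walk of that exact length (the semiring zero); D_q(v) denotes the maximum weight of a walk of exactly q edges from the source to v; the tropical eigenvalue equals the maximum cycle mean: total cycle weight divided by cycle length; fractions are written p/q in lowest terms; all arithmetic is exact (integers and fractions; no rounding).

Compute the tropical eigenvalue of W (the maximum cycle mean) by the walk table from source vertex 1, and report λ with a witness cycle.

q=0: [0, -∞, -∞, -∞, -∞, -∞]
q=1: [-20, 7, 2, -6, 2, 3]
q=2: [8, 10, -17, 11, 8, 2]
q=3: [14, 15, 10, 14, 11, 11]
q=4: [17, 21, 16, 19, 16, 17]
q=5: [22, 24, 19, 25, 22, 20]
q=6: [28, 29, 24, 28, 25, 25]
Optimal cycle mean attained by: cycle 1->2->5->1, total 7 + 1 + 6, length 3.
Answer: λ = 14/3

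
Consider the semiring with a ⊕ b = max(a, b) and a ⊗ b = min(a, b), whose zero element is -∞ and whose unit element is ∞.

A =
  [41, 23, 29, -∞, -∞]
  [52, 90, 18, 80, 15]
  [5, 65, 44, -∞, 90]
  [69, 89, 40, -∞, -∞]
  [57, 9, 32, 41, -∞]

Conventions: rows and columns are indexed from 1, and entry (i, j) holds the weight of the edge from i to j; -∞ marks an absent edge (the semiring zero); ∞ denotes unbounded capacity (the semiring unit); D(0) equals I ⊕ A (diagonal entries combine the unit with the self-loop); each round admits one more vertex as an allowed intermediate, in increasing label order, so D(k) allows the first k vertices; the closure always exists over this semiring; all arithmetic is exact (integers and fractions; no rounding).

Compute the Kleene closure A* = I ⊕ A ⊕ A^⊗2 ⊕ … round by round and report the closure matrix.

D(0):
  [∞, 23, 29, -∞, -∞]
  [52, ∞, 18, 80, 15]
  [5, 65, ∞, -∞, 90]
  [69, 89, 40, ∞, -∞]
  [57, 9, 32, 41, ∞]
D(1):
  [∞, 23, 29, -∞, -∞]
  [52, ∞, 29, 80, 15]
  [5, 65, ∞, -∞, 90]
  [69, 89, 40, ∞, -∞]
  [57, 23, 32, 41, ∞]
D(2):
  [∞, 23, 29, 23, 15]
  [52, ∞, 29, 80, 15]
  [52, 65, ∞, 65, 90]
  [69, 89, 40, ∞, 15]
  [57, 23, 32, 41, ∞]
D(3):
  [∞, 29, 29, 29, 29]
  [52, ∞, 29, 80, 29]
  [52, 65, ∞, 65, 90]
  [69, 89, 40, ∞, 40]
  [57, 32, 32, 41, ∞]
D(4):
  [∞, 29, 29, 29, 29]
  [69, ∞, 40, 80, 40]
  [65, 65, ∞, 65, 90]
  [69, 89, 40, ∞, 40]
  [57, 41, 40, 41, ∞]
D(5):
  [∞, 29, 29, 29, 29]
  [69, ∞, 40, 80, 40]
  [65, 65, ∞, 65, 90]
  [69, 89, 40, ∞, 40]
  [57, 41, 40, 41, ∞]
Answer: A* = [[∞, 29, 29, 29, 29], [69, ∞, 40, 80, 40], [65, 65, ∞, 65, 90], [69, 89, 40, ∞, 40], [57, 41, 40, 41, ∞]]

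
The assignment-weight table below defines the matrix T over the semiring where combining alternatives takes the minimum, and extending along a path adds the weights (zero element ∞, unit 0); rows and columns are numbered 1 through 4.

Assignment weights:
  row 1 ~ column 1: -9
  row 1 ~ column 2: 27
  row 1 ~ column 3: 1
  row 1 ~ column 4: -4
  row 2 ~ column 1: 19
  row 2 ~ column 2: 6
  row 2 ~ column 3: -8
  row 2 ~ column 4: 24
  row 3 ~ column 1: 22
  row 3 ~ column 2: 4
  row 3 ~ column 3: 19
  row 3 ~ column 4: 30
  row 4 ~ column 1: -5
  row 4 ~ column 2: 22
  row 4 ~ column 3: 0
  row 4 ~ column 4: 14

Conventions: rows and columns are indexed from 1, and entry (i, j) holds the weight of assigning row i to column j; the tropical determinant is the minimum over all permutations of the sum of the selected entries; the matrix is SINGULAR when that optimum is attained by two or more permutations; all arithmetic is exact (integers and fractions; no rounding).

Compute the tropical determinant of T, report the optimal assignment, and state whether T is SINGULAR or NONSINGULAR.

σ = (1, 2, 3, 4): (-9) + 6 + 19 + 14 = 30
σ = (1, 2, 4, 3): (-9) + 6 + 30 + 0 = 27
σ = (1, 3, 2, 4): (-9) + (-8) + 4 + 14 = 1
σ = (1, 3, 4, 2): (-9) + (-8) + 30 + 22 = 35
σ = (1, 4, 2, 3): (-9) + 24 + 4 + 0 = 19
σ = (1, 4, 3, 2): (-9) + 24 + 19 + 22 = 56
σ = (2, 1, 3, 4): 27 + 19 + 19 + 14 = 79
σ = (2, 1, 4, 3): 27 + 19 + 30 + 0 = 76
σ = (2, 3, 1, 4): 27 + (-8) + 22 + 14 = 55
σ = (2, 3, 4, 1): 27 + (-8) + 30 + (-5) = 44
σ = (2, 4, 1, 3): 27 + 24 + 22 + 0 = 73
σ = (2, 4, 3, 1): 27 + 24 + 19 + (-5) = 65
σ = (3, 1, 2, 4): 1 + 19 + 4 + 14 = 38
σ = (3, 1, 4, 2): 1 + 19 + 30 + 22 = 72
σ = (3, 2, 1, 4): 1 + 6 + 22 + 14 = 43
σ = (3, 2, 4, 1): 1 + 6 + 30 + (-5) = 32
σ = (3, 4, 1, 2): 1 + 24 + 22 + 22 = 69
σ = (3, 4, 2, 1): 1 + 24 + 4 + (-5) = 24
σ = (4, 1, 2, 3): (-4) + 19 + 4 + 0 = 19
σ = (4, 1, 3, 2): (-4) + 19 + 19 + 22 = 56
σ = (4, 2, 1, 3): (-4) + 6 + 22 + 0 = 24
σ = (4, 2, 3, 1): (-4) + 6 + 19 + (-5) = 16
σ = (4, 3, 1, 2): (-4) + (-8) + 22 + 22 = 32
σ = (4, 3, 2, 1): (-4) + (-8) + 4 + (-5) = -13
Optimal value attained by: σ = (4, 3, 2, 1).
Answer: det⊕(T) = -13; verdict: NONSINGULAR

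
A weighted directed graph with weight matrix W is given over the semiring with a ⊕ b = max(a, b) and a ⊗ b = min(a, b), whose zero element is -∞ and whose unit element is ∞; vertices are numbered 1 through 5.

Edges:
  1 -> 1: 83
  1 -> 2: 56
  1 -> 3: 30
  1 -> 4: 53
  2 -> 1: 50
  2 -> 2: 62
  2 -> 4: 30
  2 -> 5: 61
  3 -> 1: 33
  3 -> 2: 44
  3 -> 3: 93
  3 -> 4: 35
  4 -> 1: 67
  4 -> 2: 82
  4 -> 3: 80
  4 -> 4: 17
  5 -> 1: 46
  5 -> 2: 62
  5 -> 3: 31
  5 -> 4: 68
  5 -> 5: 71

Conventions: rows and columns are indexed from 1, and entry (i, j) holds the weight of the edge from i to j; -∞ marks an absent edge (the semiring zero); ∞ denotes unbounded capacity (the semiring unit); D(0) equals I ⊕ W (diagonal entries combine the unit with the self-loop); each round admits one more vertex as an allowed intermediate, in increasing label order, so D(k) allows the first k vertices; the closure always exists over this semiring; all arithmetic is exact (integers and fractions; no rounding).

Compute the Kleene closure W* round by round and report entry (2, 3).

D(0):
  [∞, 56, 30, 53, -∞]
  [50, ∞, -∞, 30, 61]
  [33, 44, ∞, 35, -∞]
  [67, 82, 80, ∞, -∞]
  [46, 62, 31, 68, ∞]
D(1):
  [∞, 56, 30, 53, -∞]
  [50, ∞, 30, 50, 61]
  [33, 44, ∞, 35, -∞]
  [67, 82, 80, ∞, -∞]
  [46, 62, 31, 68, ∞]
D(2):
  [∞, 56, 30, 53, 56]
  [50, ∞, 30, 50, 61]
  [44, 44, ∞, 44, 44]
  [67, 82, 80, ∞, 61]
  [50, 62, 31, 68, ∞]
D(3):
  [∞, 56, 30, 53, 56]
  [50, ∞, 30, 50, 61]
  [44, 44, ∞, 44, 44]
  [67, 82, 80, ∞, 61]
  [50, 62, 31, 68, ∞]
D(4):
  [∞, 56, 53, 53, 56]
  [50, ∞, 50, 50, 61]
  [44, 44, ∞, 44, 44]
  [67, 82, 80, ∞, 61]
  [67, 68, 68, 68, ∞]
D(5):
  [∞, 56, 56, 56, 56]
  [61, ∞, 61, 61, 61]
  [44, 44, ∞, 44, 44]
  [67, 82, 80, ∞, 61]
  [67, 68, 68, 68, ∞]
Answer: W*[2][3] = 61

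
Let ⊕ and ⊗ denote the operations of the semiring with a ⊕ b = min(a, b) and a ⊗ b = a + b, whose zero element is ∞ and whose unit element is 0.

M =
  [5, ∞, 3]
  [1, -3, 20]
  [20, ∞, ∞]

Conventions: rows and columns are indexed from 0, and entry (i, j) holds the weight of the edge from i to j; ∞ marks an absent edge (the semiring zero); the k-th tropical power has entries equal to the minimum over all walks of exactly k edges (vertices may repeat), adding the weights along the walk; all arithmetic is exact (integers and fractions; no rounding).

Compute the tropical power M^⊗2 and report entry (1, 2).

M^⊗2:
  [10, ∞, 8]
  [-2, -6, 4]
  [25, ∞, 23]
Key observation: the optimum is the walk 1->0->2, with weight 1 + 3 = 4.
Optimal value attained by: walk 1->0->2.
Answer: (M^⊗2)[1][2] = 4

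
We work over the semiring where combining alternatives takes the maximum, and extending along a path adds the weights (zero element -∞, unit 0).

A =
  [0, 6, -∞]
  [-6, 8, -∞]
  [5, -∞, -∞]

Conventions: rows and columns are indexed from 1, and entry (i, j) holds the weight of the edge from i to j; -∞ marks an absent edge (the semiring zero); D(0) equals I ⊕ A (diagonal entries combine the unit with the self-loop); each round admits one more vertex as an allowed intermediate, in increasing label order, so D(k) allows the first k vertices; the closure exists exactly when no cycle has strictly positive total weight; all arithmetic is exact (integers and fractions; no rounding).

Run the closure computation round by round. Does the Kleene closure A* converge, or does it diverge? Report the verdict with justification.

Detection: at round 0, diagonal entry (2, 2) turns strictly positive.
Key observation: the cycle 2->2 has total weight 8, which is strictly positive.
Answer: DIVERGES — positive cycle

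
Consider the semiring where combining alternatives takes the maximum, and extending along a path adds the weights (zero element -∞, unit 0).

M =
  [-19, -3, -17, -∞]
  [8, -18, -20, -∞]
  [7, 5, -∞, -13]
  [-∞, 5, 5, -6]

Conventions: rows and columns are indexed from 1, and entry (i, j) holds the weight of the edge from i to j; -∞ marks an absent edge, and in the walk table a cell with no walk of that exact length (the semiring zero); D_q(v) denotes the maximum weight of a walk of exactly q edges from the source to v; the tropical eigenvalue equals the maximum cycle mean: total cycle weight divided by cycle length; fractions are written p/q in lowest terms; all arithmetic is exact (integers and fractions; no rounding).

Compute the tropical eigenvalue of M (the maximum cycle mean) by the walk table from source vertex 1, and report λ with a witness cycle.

q=0: [0, -∞, -∞, -∞]
q=1: [-19, -3, -17, -∞]
q=2: [5, -12, -23, -30]
q=3: [-4, 2, -12, -36]
q=4: [10, -7, -18, -25]
Optimal cycle mean attained by: cycle 1->2->1, total (-3) + 8, length 2.
Answer: λ = 5/2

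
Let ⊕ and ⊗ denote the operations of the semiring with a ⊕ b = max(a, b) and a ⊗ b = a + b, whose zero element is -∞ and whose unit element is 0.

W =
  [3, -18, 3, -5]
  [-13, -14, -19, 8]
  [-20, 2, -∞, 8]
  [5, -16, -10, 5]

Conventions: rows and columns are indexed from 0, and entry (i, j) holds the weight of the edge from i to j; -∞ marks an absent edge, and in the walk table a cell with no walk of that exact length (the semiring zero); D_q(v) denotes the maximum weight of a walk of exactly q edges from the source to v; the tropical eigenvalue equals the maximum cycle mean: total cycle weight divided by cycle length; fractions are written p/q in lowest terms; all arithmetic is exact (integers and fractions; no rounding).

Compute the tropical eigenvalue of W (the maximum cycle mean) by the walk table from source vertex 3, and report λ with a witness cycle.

q=0: [-∞, -∞, -∞, 0]
q=1: [5, -16, -10, 5]
q=2: [10, -8, 8, 10]
q=3: [15, 10, 13, 16]
q=4: [21, 15, 18, 21]
Optimal cycle mean attained by: cycle 0->2->3->0, total 3 + 8 + 5, length 3.
Answer: λ = 16/3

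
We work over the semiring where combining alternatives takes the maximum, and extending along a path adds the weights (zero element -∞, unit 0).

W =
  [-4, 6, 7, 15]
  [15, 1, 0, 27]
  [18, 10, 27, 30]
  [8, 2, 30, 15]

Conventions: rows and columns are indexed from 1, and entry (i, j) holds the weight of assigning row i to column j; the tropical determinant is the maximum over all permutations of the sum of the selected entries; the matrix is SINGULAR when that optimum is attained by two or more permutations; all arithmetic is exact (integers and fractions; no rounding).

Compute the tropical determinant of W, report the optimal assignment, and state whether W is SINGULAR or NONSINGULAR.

σ = (1, 2, 3, 4): (-4) + 1 + 27 + 15 = 39
σ = (1, 2, 4, 3): (-4) + 1 + 30 + 30 = 57
σ = (1, 3, 2, 4): (-4) + 0 + 10 + 15 = 21
σ = (1, 3, 4, 2): (-4) + 0 + 30 + 2 = 28
σ = (1, 4, 2, 3): (-4) + 27 + 10 + 30 = 63
σ = (1, 4, 3, 2): (-4) + 27 + 27 + 2 = 52
σ = (2, 1, 3, 4): 6 + 15 + 27 + 15 = 63
σ = (2, 1, 4, 3): 6 + 15 + 30 + 30 = 81
σ = (2, 3, 1, 4): 6 + 0 + 18 + 15 = 39
σ = (2, 3, 4, 1): 6 + 0 + 30 + 8 = 44
σ = (2, 4, 1, 3): 6 + 27 + 18 + 30 = 81
σ = (2, 4, 3, 1): 6 + 27 + 27 + 8 = 68
σ = (3, 1, 2, 4): 7 + 15 + 10 + 15 = 47
σ = (3, 1, 4, 2): 7 + 15 + 30 + 2 = 54
σ = (3, 2, 1, 4): 7 + 1 + 18 + 15 = 41
σ = (3, 2, 4, 1): 7 + 1 + 30 + 8 = 46
σ = (3, 4, 1, 2): 7 + 27 + 18 + 2 = 54
σ = (3, 4, 2, 1): 7 + 27 + 10 + 8 = 52
σ = (4, 1, 2, 3): 15 + 15 + 10 + 30 = 70
σ = (4, 1, 3, 2): 15 + 15 + 27 + 2 = 59
σ = (4, 2, 1, 3): 15 + 1 + 18 + 30 = 64
σ = (4, 2, 3, 1): 15 + 1 + 27 + 8 = 51
σ = (4, 3, 1, 2): 15 + 0 + 18 + 2 = 35
σ = (4, 3, 2, 1): 15 + 0 + 10 + 8 = 33
Optimal value attained by: σ = (2, 1, 4, 3).
Answer: det⊕(W) = 81; verdict: SINGULAR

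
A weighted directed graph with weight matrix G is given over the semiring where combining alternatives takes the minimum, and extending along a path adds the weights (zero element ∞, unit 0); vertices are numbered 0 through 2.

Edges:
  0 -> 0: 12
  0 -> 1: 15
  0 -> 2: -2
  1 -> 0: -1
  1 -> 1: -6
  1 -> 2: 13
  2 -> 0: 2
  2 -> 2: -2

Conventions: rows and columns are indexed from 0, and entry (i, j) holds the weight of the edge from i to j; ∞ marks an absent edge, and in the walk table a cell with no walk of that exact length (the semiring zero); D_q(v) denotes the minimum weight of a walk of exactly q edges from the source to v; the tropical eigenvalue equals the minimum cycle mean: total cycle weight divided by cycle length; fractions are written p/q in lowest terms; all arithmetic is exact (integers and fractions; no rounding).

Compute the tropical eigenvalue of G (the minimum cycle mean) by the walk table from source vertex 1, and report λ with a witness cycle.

q=0: [∞, 0, ∞]
q=1: [-1, -6, 13]
q=2: [-7, -12, -3]
q=3: [-13, -18, -9]
Optimal cycle mean attained by: cycle 1->1, total (-6), length 1.
Answer: λ = -6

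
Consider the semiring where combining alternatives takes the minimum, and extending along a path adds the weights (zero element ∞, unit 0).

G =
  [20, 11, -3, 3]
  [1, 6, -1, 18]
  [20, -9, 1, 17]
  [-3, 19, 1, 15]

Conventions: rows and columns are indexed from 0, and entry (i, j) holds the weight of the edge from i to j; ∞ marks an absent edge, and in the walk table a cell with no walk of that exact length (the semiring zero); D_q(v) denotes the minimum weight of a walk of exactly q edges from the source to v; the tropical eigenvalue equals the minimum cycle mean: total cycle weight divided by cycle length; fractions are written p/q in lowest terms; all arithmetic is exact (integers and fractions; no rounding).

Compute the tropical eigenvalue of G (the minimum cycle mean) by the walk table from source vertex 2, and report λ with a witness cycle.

q=0: [∞, ∞, 0, ∞]
q=1: [20, -9, 1, 17]
q=2: [-8, -8, -10, 9]
q=3: [-7, -19, -11, -5]
q=4: [-18, -20, -20, -4]
Optimal cycle mean attained by: cycle 1->2->1, total (-1) + (-9), length 2.
Answer: λ = -5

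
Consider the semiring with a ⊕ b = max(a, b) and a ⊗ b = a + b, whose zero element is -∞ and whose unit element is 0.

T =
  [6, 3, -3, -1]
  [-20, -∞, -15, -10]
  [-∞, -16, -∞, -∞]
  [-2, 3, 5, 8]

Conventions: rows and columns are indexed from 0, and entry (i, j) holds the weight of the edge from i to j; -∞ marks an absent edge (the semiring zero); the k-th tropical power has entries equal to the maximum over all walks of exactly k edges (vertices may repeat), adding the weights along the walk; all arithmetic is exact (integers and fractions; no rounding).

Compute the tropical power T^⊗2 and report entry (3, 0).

T^⊗2:
  [12, 9, 4, 7]
  [-12, -7, -5, -2]
  [-36, -∞, -31, -26]
  [6, 11, 13, 16]
Key observation: the optimum is the walk 3->3->0, with weight 8 + (-2) = 6.
Optimal value attained by: walk 3->3->0.
Answer: (T^⊗2)[3][0] = 6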